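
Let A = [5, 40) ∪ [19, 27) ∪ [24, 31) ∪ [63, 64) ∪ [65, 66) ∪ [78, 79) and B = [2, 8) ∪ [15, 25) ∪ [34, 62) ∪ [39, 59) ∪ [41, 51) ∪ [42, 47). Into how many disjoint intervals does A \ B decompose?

5

Merge the first list: [5, 40), [63, 64), [65, 66), [78, 79).
Merge the second list: [2, 8), [15, 25), [34, 62).
A \ B = [8, 15), [25, 34), [63, 64), [65, 66), [78, 79).
That is 5 disjoint pieces.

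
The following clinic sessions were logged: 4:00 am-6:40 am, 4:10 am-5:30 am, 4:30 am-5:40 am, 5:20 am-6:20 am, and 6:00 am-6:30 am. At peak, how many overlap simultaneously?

Walk the sorted start/end points keeping a running depth.
The depth first hits 4 at 5:20 am.

4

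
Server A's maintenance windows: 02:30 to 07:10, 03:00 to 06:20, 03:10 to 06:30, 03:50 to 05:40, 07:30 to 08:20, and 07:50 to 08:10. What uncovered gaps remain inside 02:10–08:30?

02:10-02:30, 07:10-07:30, 08:20-08:30

Covered (merged): 02:30-07:10, 07:30-08:20.
Gaps within 02:10-08:30: 02:10-02:30, 07:10-07:30, 08:20-08:30.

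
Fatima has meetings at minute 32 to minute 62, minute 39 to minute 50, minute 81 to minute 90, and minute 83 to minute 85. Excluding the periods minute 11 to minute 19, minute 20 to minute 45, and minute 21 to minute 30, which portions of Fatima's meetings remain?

A, merged: minute 32 to minute 62, minute 81 to minute 90.
B, merged: minute 11 to minute 19, minute 20 to minute 45.
minute 32 to minute 62 minus B → minute 45 to minute 62.
minute 81 to minute 90: no B overlap → unchanged.

minute 45 to minute 62, minute 81 to minute 90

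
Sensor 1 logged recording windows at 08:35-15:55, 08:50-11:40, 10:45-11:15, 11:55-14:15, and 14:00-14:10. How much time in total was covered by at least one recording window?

Merged: 08:35–15:55.
Length: 7 h 20 min.

7 h 20 min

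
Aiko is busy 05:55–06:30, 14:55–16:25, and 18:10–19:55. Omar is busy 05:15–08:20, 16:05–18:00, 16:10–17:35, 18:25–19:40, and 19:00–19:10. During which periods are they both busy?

05:55-06:30, 16:05-16:25, 18:25-19:40

Merge the second list: 05:15-08:20, 16:05-18:00, 18:25-19:40.
05:55-06:30 overlaps B on 05:55-06:30.
14:55-16:25 overlaps B on 16:05-16:25.
18:10-19:55 overlaps B on 18:25-19:40.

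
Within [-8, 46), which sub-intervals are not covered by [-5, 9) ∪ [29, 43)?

Covered (merged): [-5, 9), [29, 43).
Gaps within [-8, 46): [-8, -5), [9, 29), [43, 46).

[-8, -5) ∪ [9, 29) ∪ [43, 46)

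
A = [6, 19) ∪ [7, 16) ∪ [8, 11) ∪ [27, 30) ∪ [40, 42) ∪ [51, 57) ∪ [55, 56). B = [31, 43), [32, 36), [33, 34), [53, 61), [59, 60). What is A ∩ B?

Merge the first list: [6, 19), [27, 30), [40, 42), [51, 57).
Merge the second list: [31, 43), [53, 61).
[6, 19): no overlap with the second set.
[27, 30): no overlap with the second set.
[40, 42) meets the second set on [40, 42).
[51, 57) meets the second set on [53, 57).

[40, 42) ∪ [53, 57)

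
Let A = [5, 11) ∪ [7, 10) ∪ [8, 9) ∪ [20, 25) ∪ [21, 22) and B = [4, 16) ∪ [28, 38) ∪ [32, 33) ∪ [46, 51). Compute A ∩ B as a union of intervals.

[5, 11)

Merge the first list: [5, 11), [20, 25).
Merge the second list: [4, 16), [28, 38), [46, 51).
[5, 11) overlaps B on [5, 11).
[20, 25) falls entirely outside B.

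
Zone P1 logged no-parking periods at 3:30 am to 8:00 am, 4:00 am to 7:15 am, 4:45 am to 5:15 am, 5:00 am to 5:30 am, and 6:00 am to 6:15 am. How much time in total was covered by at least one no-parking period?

Merged: 3:30 am–8:00 am.
Length: 4 h 30 min.

4 h 30 min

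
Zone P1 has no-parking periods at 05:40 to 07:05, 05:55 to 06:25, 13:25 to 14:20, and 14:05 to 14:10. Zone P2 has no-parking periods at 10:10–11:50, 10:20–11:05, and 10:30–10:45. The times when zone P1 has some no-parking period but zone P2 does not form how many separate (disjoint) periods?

A, merged: 05:40-07:05, 13:25-14:20.
B, merged: 10:10-11:50.
A \ B = 05:40-07:05, 13:25-14:20.
That is 2 disjoint pieces.

2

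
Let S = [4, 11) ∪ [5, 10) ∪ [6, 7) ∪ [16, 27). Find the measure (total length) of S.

18

Merged: [4, 11), [16, 27).
Lengths: 7 + 11 = 18.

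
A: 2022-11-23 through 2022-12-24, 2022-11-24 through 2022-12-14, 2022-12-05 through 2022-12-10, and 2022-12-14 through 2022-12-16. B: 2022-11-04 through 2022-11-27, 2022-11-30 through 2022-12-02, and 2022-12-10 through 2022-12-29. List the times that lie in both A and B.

2022-11-23 through 2022-11-27, 2022-11-30 through 2022-12-02, 2022-12-10 through 2022-12-24

Merge the first list: 2022-11-23 through 2022-12-24.
2022-11-23 through 2022-12-24 overlaps B on 2022-11-23 through 2022-11-27, 2022-11-30 through 2022-12-02, 2022-12-10 through 2022-12-24.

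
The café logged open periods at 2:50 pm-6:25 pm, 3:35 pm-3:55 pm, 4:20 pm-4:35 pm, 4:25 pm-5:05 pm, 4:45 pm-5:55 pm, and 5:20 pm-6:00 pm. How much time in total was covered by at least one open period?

Merged: 2:50 pm–6:25 pm.
Length: 3 h 35 min.

3 h 35 min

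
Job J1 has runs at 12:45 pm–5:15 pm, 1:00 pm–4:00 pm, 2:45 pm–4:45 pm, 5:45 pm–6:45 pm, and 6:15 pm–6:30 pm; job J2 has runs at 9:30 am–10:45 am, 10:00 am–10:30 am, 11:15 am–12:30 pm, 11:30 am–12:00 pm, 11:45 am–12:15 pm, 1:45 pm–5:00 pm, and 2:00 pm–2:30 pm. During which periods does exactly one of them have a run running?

A, merged: 12:45 pm–5:15 pm, 5:45 pm–6:45 pm.
B, merged: 9:30 am–10:45 am, 11:15 am–12:30 pm, 1:45 pm–5:00 pm.
A \ B = 12:45 pm–1:45 pm, 5:00 pm–5:15 pm, 5:45 pm–6:45 pm.
B \ A = 9:30 am–10:45 am, 11:15 am–12:30 pm.
Union of the two gives the symmetric difference.

9:30 am–10:45 am, 11:15 am–12:30 pm, 12:45 pm–1:45 pm, 5:00 pm–5:15 pm, 5:45 pm–6:45 pm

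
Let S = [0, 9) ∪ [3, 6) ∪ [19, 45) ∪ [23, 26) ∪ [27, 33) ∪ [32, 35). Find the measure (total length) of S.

35

Merged: [0, 9), [19, 45).
Lengths: 9 + 26 = 35.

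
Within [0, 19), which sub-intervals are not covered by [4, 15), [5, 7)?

After merging, the occupied span is [4, 15).
Complement within [0, 19): [0, 4), [15, 19).

[0, 4) ∪ [15, 19)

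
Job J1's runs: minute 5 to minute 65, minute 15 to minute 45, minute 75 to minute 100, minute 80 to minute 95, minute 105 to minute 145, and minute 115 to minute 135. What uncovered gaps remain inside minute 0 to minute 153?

minute 0 to minute 5, minute 65 to minute 75, minute 100 to minute 105, minute 145 to minute 153

Covered (merged): minute 5 to minute 65, minute 75 to minute 100, minute 105 to minute 145.
Complement within minute 0 to minute 153: minute 0 to minute 5, minute 65 to minute 75, minute 100 to minute 105, minute 145 to minute 153.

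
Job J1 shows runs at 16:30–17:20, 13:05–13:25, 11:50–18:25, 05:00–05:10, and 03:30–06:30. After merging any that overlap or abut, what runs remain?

03:30–06:30, 11:50–18:25

Sort by start: 03:30–06:30, 05:00–05:10, 11:50–18:25, 13:05–13:25, 16:30–17:20.
05:00–05:10 overlaps/touches 03:30–06:30 → extend to 03:30–06:30.
11:50–18:25 is disjoint → start new block.
13:05–13:25 overlaps/touches 11:50–18:25 → extend to 11:50–18:25.
16:30–17:20 overlaps/touches 11:50–18:25 → extend to 11:50–18:25.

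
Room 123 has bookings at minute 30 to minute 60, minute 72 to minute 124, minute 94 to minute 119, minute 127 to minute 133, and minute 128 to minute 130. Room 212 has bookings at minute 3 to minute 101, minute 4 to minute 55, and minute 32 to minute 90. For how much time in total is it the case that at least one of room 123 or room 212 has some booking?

A, merged: minute 30 to minute 60, minute 72 to minute 124, minute 127 to minute 133.
B, merged: minute 3 to minute 101.
A ∪ B = minute 3 to minute 124, minute 127 to minute 133.
Total: 121 minutes + 6 minutes = 127 minutes.

127 minutes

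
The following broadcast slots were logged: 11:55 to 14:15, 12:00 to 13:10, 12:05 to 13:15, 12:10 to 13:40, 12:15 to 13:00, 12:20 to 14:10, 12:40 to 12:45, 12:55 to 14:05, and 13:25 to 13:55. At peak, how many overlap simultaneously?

Walk the sorted start/end points keeping a running depth.
The depth first hits 7 at 12:40.

7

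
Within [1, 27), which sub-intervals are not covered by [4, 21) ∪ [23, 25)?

The merged coverage is [4, 21), [23, 25).
Uncovered inside [1, 27): [1, 4), [21, 23), [25, 27).

[1, 4) ∪ [21, 23) ∪ [25, 27)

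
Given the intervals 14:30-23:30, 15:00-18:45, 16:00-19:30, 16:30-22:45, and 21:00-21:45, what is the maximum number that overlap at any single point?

4

At 16:30, 4 of the intervals are simultaneously active.
No point has more.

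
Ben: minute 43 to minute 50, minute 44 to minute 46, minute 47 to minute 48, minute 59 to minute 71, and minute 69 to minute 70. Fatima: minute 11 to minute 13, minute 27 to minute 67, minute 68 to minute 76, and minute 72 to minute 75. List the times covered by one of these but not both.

minute 11 to minute 13, minute 27 to minute 43, minute 50 to minute 59, minute 67 to minute 68, minute 71 to minute 76

First set merges to minute 43 to minute 50, minute 59 to minute 71.
Second set merges to minute 11 to minute 13, minute 27 to minute 67, minute 68 to minute 76.
A but not B: minute 67 to minute 68.
B but not A: minute 11 to minute 13, minute 27 to minute 43, minute 50 to minute 59, minute 71 to minute 76.
Combining gives A △ B.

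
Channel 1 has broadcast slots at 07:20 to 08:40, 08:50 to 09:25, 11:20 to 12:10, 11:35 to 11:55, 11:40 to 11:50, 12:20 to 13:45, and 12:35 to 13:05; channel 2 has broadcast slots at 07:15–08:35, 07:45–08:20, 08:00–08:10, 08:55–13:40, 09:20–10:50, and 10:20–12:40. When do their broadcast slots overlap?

A, merged: 07:20–08:40, 08:50–09:25, 11:20–12:10, 12:20–13:45.
B, merged: 07:15–08:35, 08:55–13:40.
07:20–08:40 ∩ B → 07:20–08:35.
08:50–09:25 ∩ B → 08:55–09:25.
11:20–12:10 ∩ B → 11:20–12:10.
12:20–13:45 ∩ B → 12:20–13:40.

07:20–08:35, 08:55–09:25, 11:20–12:10, 12:20–13:40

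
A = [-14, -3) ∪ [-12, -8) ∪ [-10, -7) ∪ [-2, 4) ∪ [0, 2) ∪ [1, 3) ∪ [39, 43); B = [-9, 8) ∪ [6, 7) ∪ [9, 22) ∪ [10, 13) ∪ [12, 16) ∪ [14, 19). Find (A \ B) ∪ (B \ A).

Merge the first list: [-14, -3), [-2, 4), [39, 43).
Merge the second list: [-9, 8), [9, 22).
A but not B: [-14, -9), [39, 43).
B but not A: [-3, -2), [4, 8), [9, 22).
Combining gives A △ B.

[-14, -9) ∪ [-3, -2) ∪ [4, 8) ∪ [9, 22) ∪ [39, 43)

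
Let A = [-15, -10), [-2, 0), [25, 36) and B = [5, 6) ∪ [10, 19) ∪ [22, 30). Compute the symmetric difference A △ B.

A but not B: [-15, -10), [-2, 0), [30, 36).
B but not A: [5, 6), [10, 19), [22, 25).
Combining gives A △ B.

[-15, -10) ∪ [-2, 0) ∪ [5, 6) ∪ [10, 19) ∪ [22, 25) ∪ [30, 36)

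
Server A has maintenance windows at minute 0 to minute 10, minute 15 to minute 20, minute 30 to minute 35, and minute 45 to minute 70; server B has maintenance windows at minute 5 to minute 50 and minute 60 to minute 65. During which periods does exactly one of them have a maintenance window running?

minute 0 to minute 5, minute 10 to minute 15, minute 20 to minute 30, minute 35 to minute 45, minute 50 to minute 60, minute 65 to minute 70

Only in the first: minute 0 to minute 5, minute 50 to minute 60, minute 65 to minute 70.
Only in the second: minute 10 to minute 15, minute 20 to minute 30, minute 35 to minute 45.
Together these are the periods covered by exactly one.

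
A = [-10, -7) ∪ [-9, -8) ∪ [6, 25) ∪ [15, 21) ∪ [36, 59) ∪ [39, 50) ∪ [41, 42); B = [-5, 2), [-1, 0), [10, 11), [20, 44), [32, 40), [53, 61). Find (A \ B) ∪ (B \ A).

[-10, -7) ∪ [-5, 2) ∪ [6, 10) ∪ [11, 20) ∪ [25, 36) ∪ [44, 53) ∪ [59, 61)

A, merged: [-10, -7), [6, 25), [36, 59).
B, merged: [-5, 2), [10, 11), [20, 44), [53, 61).
A but not B: [-10, -7), [6, 10), [11, 20), [44, 53).
B but not A: [-5, 2), [25, 36), [59, 61).
Combining gives A △ B.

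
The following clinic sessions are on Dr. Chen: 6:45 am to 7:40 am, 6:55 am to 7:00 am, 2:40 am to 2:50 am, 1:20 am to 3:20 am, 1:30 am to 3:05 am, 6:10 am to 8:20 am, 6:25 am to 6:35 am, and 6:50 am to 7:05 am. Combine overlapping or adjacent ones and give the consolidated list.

1:20 am–3:20 am, 6:10 am–8:20 am

Sort by start: 1:20 am–3:20 am, 1:30 am–3:05 am, 2:40 am–2:50 am, 6:10 am–8:20 am, 6:25 am–6:35 am, 6:45 am–7:40 am, 6:50 am–7:05 am, 6:55 am–7:00 am.
1:30 am–3:05 am overlaps/touches 1:20 am–3:20 am → extend to 1:20 am–3:20 am.
2:40 am–2:50 am overlaps/touches 1:20 am–3:20 am → extend to 1:20 am–3:20 am.
6:10 am–8:20 am is disjoint → start new block.
6:25 am–6:35 am overlaps/touches 6:10 am–8:20 am → extend to 6:10 am–8:20 am.
6:45 am–7:40 am overlaps/touches 6:10 am–8:20 am → extend to 6:10 am–8:20 am.
6:50 am–7:05 am overlaps/touches 6:10 am–8:20 am → extend to 6:10 am–8:20 am.
6:55 am–7:00 am overlaps/touches 6:10 am–8:20 am → extend to 6:10 am–8:20 am.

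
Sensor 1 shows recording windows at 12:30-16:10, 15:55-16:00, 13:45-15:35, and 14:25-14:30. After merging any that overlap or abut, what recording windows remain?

Sort by start: 12:30-16:10, 13:45-15:35, 14:25-14:30, 15:55-16:00.
13:45-15:35 overlaps/touches 12:30-16:10 → extend to 12:30-16:10.
14:25-14:30 overlaps/touches 12:30-16:10 → extend to 12:30-16:10.
15:55-16:00 overlaps/touches 12:30-16:10 → extend to 12:30-16:10.

12:30-16:10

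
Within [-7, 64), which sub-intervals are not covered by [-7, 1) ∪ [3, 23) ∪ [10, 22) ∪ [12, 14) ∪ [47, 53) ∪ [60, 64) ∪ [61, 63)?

[1, 3) ∪ [23, 47) ∪ [53, 60)

After merging, the occupied span is [-7, 1), [3, 23), [47, 53), [60, 64).
Complement within [-7, 64): [1, 3), [23, 47), [53, 60).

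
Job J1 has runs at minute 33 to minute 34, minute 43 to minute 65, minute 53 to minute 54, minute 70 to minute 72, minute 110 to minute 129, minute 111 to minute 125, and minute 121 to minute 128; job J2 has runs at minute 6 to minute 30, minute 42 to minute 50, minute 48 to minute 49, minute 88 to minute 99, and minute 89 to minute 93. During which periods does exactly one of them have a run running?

minute 6 to minute 30, minute 33 to minute 34, minute 42 to minute 43, minute 50 to minute 65, minute 70 to minute 72, minute 88 to minute 99, minute 110 to minute 129

First set merges to minute 33 to minute 34, minute 43 to minute 65, minute 70 to minute 72, minute 110 to minute 129.
Second set merges to minute 6 to minute 30, minute 42 to minute 50, minute 88 to minute 99.
Only in the first: minute 33 to minute 34, minute 50 to minute 65, minute 70 to minute 72, minute 110 to minute 129.
Only in the second: minute 6 to minute 30, minute 42 to minute 43, minute 88 to minute 99.
Together these are the periods covered by exactly one.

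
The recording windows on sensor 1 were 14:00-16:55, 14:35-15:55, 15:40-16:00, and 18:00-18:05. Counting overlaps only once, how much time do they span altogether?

Merged: 14:00–16:55, 18:00–18:05.
Lengths: 2 h 55 min + 5 min = 3 h.

3 h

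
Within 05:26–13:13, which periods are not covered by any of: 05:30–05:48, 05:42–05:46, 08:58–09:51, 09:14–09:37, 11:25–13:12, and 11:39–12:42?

05:26–05:30, 05:48–08:58, 09:51–11:25, 13:12–13:13

Covered (merged): 05:30–05:48, 08:58–09:51, 11:25–13:12.
Complement within 05:26–13:13: 05:26–05:30, 05:48–08:58, 09:51–11:25, 13:12–13:13.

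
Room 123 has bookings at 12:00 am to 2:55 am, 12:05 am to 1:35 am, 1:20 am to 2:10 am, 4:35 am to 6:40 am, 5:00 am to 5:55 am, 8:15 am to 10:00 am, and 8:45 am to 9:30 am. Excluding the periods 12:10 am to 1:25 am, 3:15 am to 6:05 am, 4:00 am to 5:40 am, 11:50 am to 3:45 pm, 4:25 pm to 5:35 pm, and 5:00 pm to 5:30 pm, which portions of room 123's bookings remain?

12:00 am–12:10 am, 1:25 am–2:55 am, 6:05 am–6:40 am, 8:15 am–10:00 am

A, merged: 12:00 am–2:55 am, 4:35 am–6:40 am, 8:15 am–10:00 am.
B, merged: 12:10 am–1:25 am, 3:15 am–6:05 am, 11:50 am–3:45 pm, 4:25 pm–5:35 pm.
12:00 am–2:55 am \ B = 12:00 am–12:10 am, 1:25 am–2:55 am.
4:35 am–6:40 am \ B = 6:05 am–6:40 am.
8:15 am–10:00 am: nothing removed.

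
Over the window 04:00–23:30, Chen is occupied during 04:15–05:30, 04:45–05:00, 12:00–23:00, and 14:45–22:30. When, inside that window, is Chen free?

Covered (merged): 04:15–05:30, 12:00–23:00.
Gaps within 04:00–23:30: 04:00–04:15, 05:30–12:00, 23:00–23:30.

04:00–04:15, 05:30–12:00, 23:00–23:30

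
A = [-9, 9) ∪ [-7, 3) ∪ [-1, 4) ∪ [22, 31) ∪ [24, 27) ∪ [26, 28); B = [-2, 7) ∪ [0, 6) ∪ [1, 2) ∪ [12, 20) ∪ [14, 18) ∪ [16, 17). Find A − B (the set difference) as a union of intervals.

[-9, -2) ∪ [7, 9) ∪ [22, 31)

A, merged: [-9, 9), [22, 31).
B, merged: [-2, 7), [12, 20).
[-9, 9) with B removed leaves [-9, -2), [7, 9).
[22, 31) is untouched.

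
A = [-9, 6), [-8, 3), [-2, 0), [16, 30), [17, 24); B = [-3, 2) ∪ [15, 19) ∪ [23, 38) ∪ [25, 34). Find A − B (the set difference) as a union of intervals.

[-9, -3) ∪ [2, 6) ∪ [19, 23)

A, merged: [-9, 6), [16, 30).
B, merged: [-3, 2), [15, 19), [23, 38).
[-9, 6) with B removed leaves [-9, -3), [2, 6).
[16, 30) with B removed leaves [19, 23).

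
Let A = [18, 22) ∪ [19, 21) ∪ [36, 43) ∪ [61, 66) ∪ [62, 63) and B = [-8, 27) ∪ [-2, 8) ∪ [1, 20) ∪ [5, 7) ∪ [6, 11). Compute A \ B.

[36, 43) ∪ [61, 66)

A, merged: [18, 22), [36, 43), [61, 66).
B, merged: [-8, 27).
[18, 22): fully covered by B → removed.
[36, 43): no B overlap → unchanged.
[61, 66): no B overlap → unchanged.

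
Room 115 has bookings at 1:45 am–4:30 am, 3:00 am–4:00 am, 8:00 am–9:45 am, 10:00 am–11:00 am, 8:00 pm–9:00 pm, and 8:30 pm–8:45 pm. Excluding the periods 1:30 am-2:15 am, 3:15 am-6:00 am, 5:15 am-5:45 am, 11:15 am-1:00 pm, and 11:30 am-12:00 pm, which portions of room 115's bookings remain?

2:15 am–3:15 am, 8:00 am–9:45 am, 10:00 am–11:00 am, 8:00 pm–9:00 pm

First set merges to 1:45 am–4:30 am, 8:00 am–9:45 am, 10:00 am–11:00 am, 8:00 pm–9:00 pm.
Second set merges to 1:30 am–2:15 am, 3:15 am–6:00 am, 11:15 am–1:00 pm.
1:45 am–4:30 am \ B = 2:15 am–3:15 am.
8:00 am–9:45 am: nothing removed.
10:00 am–11:00 am: nothing removed.
8:00 pm–9:00 pm: nothing removed.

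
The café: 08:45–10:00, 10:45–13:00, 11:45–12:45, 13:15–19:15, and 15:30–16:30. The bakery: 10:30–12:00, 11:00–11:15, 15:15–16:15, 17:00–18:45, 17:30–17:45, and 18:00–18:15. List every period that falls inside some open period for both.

Merge the first list: 08:45–10:00, 10:45–13:00, 13:15–19:15.
Merge the second list: 10:30–12:00, 15:15–16:15, 17:00–18:45.
08:45–10:00 meets no B interval.
10:45–13:00 ∩ B → 10:45–12:00.
13:15–19:15 ∩ B → 15:15–16:15, 17:00–18:45.

10:45–12:00, 15:15–16:15, 17:00–18:45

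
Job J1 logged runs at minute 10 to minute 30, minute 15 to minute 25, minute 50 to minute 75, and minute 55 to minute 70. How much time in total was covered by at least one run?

Merged: minute 10 to minute 30, minute 50 to minute 75.
Lengths: 20 minutes + 25 minutes = 45 minutes.

45 minutes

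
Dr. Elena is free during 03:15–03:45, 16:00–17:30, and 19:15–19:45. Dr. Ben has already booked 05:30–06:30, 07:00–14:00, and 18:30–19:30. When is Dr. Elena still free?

03:15-03:45, 16:00-17:30, 19:30-19:45

03:15-03:45: nothing removed.
16:00-17:30: nothing removed.
19:15-19:45 \ B = 19:30-19:45.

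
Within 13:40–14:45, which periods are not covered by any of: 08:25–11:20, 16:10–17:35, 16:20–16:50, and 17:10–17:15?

After merging, the occupied span is 08:25–11:20, 16:10–17:35.
Gaps within 13:40–14:45: 13:40–14:45.

13:40–14:45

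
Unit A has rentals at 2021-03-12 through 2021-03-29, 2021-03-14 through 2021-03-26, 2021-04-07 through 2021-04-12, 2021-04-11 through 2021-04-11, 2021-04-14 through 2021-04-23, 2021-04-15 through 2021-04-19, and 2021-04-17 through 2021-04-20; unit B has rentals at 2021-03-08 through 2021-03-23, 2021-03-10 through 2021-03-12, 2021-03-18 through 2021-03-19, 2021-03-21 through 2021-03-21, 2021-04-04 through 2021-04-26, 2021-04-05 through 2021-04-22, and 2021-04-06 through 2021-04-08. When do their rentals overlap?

A, merged: 2021-03-12 through 2021-03-29, 2021-04-07 through 2021-04-12, 2021-04-14 through 2021-04-23.
B, merged: 2021-03-08 through 2021-03-23, 2021-04-04 through 2021-04-26.
2021-03-12 through 2021-03-29 meets the second set on 2021-03-12 through 2021-03-23.
2021-04-07 through 2021-04-12 meets the second set on 2021-04-07 through 2021-04-12.
2021-04-14 through 2021-04-23 meets the second set on 2021-04-14 through 2021-04-23.

2021-03-12 through 2021-03-23, 2021-04-07 through 2021-04-12, 2021-04-14 through 2021-04-23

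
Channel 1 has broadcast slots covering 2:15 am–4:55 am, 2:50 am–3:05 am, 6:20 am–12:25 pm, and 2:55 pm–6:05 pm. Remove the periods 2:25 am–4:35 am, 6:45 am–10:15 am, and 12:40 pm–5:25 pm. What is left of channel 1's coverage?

2:15 am-2:25 am, 4:35 am-4:55 am, 6:20 am-6:45 am, 10:15 am-12:25 pm, 5:25 pm-6:05 pm

First set merges to 2:15 am-4:55 am, 6:20 am-12:25 pm, 2:55 pm-6:05 pm.
2:15 am-4:55 am minus B → 2:15 am-2:25 am, 4:35 am-4:55 am.
6:20 am-12:25 pm minus B → 6:20 am-6:45 am, 10:15 am-12:25 pm.
2:55 pm-6:05 pm minus B → 5:25 pm-6:05 pm.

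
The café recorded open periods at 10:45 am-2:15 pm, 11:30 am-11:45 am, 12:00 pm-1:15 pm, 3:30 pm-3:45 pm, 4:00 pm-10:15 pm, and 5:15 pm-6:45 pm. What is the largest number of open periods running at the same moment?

2

Sweep endpoints in order; track running count of active intervals.
Peak of 2 reached at 11:30 am.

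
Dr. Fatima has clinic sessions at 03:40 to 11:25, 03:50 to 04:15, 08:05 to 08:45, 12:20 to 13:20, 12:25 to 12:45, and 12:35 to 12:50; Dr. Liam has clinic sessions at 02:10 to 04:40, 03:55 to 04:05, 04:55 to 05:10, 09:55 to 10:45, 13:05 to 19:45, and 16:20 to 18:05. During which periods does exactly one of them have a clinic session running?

Merge the first list: 03:40–11:25, 12:20–13:20.
Merge the second list: 02:10–04:40, 04:55–05:10, 09:55–10:45, 13:05–19:45.
A \ B = 04:40–04:55, 05:10–09:55, 10:45–11:25, 12:20–13:05.
B \ A = 02:10–03:40, 13:20–19:45.
Union of the two gives the symmetric difference.

02:10–03:40, 04:40–04:55, 05:10–09:55, 10:45–11:25, 12:20–13:05, 13:20–19:45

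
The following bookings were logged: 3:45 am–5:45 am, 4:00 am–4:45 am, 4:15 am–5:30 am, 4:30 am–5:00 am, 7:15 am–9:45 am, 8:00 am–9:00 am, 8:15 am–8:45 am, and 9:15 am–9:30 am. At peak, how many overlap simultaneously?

Sweep endpoints in order; track running count of active intervals.
Peak of 4 reached at 4:30 am.

4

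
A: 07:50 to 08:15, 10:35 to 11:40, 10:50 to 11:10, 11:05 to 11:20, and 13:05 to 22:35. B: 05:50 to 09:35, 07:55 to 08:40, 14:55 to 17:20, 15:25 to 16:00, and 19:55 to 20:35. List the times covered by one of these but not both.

05:50–07:50, 08:15–09:35, 10:35–11:40, 13:05–14:55, 17:20–19:55, 20:35–22:35

First set merges to 07:50–08:15, 10:35–11:40, 13:05–22:35.
Second set merges to 05:50–09:35, 14:55–17:20, 19:55–20:35.
Only in the first: 10:35–11:40, 13:05–14:55, 17:20–19:55, 20:35–22:35.
Only in the second: 05:50–07:50, 08:15–09:35.
Together these are the periods covered by exactly one.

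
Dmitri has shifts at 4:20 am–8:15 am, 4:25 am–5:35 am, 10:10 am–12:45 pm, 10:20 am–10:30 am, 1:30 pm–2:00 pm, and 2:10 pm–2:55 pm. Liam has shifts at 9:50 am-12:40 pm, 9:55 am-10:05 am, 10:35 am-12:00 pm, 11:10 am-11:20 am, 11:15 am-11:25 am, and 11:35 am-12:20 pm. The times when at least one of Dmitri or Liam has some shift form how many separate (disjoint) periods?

4

First set merges to 4:20 am–8:15 am, 10:10 am–12:45 pm, 1:30 pm–2:00 pm, 2:10 pm–2:55 pm.
Second set merges to 9:50 am–12:40 pm.
A ∪ B = 4:20 am–8:15 am, 9:50 am–12:45 pm, 1:30 pm–2:00 pm, 2:10 pm–2:55 pm.
That is 4 disjoint pieces.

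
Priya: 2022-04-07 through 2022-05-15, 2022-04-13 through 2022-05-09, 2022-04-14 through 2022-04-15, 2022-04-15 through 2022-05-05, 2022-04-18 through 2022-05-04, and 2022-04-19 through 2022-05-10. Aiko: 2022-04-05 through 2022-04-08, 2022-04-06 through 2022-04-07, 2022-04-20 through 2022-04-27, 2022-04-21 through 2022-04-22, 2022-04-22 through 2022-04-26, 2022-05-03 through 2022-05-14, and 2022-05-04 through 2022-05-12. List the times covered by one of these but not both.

2022-04-05 through 2022-04-06, 2022-04-09 through 2022-04-19, 2022-04-28 through 2022-05-02, 2022-05-15 through 2022-05-15

A, merged: 2022-04-07 through 2022-05-15.
B, merged: 2022-04-05 through 2022-04-08, 2022-04-20 through 2022-04-27, 2022-05-03 through 2022-05-14.
Only in the first: 2022-04-09 through 2022-04-19, 2022-04-28 through 2022-05-02, 2022-05-15 through 2022-05-15.
Only in the second: 2022-04-05 through 2022-04-06.
Together these are the periods covered by exactly one.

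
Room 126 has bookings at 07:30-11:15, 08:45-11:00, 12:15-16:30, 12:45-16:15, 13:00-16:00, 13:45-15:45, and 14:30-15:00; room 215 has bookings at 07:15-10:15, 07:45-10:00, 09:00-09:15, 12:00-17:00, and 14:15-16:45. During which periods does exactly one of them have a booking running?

A, merged: 07:30–11:15, 12:15–16:30.
B, merged: 07:15–10:15, 12:00–17:00.
A but not B: 10:15–11:15.
B but not A: 07:15–07:30, 12:00–12:15, 16:30–17:00.
Combining gives A △ B.

07:15–07:30, 10:15–11:15, 12:00–12:15, 16:30–17:00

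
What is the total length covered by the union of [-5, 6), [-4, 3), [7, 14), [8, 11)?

18

Merged: [-5, 6), [7, 14).
Lengths: 11 + 7 = 18.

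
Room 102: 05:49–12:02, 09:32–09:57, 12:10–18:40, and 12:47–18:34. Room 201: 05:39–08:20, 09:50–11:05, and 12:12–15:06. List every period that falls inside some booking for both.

A, merged: 05:49-12:02, 12:10-18:40.
05:49-12:02 overlaps B on 05:49-08:20, 09:50-11:05.
12:10-18:40 overlaps B on 12:12-15:06.

05:49-08:20, 09:50-11:05, 12:12-15:06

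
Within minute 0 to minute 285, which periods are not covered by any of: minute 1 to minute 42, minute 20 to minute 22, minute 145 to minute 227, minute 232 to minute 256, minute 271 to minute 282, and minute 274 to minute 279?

minute 0 to minute 1, minute 42 to minute 145, minute 227 to minute 232, minute 256 to minute 271, minute 282 to minute 285

Covered (merged): minute 1 to minute 42, minute 145 to minute 227, minute 232 to minute 256, minute 271 to minute 282.
Gaps within minute 0 to minute 285: minute 0 to minute 1, minute 42 to minute 145, minute 227 to minute 232, minute 256 to minute 271, minute 282 to minute 285.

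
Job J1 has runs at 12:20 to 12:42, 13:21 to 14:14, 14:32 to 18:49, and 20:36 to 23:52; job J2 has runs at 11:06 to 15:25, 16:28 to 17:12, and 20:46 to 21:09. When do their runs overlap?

12:20–12:42, 13:21–14:14, 14:32–15:25, 16:28–17:12, 20:46–21:09

12:20–12:42 meets the second set on 12:20–12:42.
13:21–14:14 meets the second set on 13:21–14:14.
14:32–18:49 meets the second set on 14:32–15:25, 16:28–17:12.
20:36–23:52 meets the second set on 20:46–21:09.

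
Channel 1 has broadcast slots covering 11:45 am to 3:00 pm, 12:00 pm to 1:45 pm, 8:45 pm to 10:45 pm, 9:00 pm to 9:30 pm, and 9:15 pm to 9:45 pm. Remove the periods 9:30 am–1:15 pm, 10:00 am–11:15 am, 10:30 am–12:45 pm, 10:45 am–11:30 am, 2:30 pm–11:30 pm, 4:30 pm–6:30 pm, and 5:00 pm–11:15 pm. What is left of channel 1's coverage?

A, merged: 11:45 am–3:00 pm, 8:45 pm–10:45 pm.
B, merged: 9:30 am–1:15 pm, 2:30 pm–11:30 pm.
11:45 am–3:00 pm minus B → 1:15 pm–2:30 pm.
8:45 pm–10:45 pm: fully covered by B → removed.

1:15 pm–2:30 pm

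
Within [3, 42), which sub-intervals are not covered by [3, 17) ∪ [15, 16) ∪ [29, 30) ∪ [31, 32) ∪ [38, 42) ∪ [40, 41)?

After merging, the occupied span is [3, 17), [29, 30), [31, 32), [38, 42).
Uncovered inside [3, 42): [17, 29), [30, 31), [32, 38).

[17, 29) ∪ [30, 31) ∪ [32, 38)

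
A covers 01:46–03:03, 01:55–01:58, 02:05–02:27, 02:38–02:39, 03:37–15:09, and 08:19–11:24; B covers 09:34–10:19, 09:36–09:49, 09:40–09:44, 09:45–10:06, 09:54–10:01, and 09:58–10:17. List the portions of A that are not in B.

01:46–03:03, 03:37–09:34, 10:19–15:09

Merge the first list: 01:46–03:03, 03:37–15:09.
Merge the second list: 09:34–10:19.
01:46–03:03 is untouched.
03:37–15:09 with B removed leaves 03:37–09:34, 10:19–15:09.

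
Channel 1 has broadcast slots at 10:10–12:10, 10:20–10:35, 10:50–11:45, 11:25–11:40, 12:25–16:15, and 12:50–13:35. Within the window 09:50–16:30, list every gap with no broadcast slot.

09:50-10:10, 12:10-12:25, 16:15-16:30

Covered (merged): 10:10-12:10, 12:25-16:15.
Complement within 09:50-16:30: 09:50-10:10, 12:10-12:25, 16:15-16:30.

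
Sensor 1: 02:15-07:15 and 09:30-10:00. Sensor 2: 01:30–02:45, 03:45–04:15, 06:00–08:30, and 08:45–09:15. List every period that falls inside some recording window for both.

02:15–07:15 meets the second set on 02:15–02:45, 03:45–04:15, 06:00–07:15.
09:30–10:00: no overlap with the second set.

02:15–02:45, 03:45–04:15, 06:00–07:15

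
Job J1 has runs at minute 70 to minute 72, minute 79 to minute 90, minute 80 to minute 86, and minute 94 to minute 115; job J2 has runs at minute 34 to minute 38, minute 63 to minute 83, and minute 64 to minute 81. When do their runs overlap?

A, merged: minute 70 to minute 72, minute 79 to minute 90, minute 94 to minute 115.
B, merged: minute 34 to minute 38, minute 63 to minute 83.
minute 70 to minute 72 ∩ B → minute 70 to minute 72.
minute 79 to minute 90 ∩ B → minute 79 to minute 83.
minute 94 to minute 115 meets no B interval.

minute 70 to minute 72, minute 79 to minute 83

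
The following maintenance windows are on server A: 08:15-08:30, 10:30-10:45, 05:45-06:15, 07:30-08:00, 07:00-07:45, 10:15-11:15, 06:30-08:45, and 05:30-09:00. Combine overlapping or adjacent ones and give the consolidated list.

Sort by start: 05:30-09:00, 05:45-06:15, 06:30-08:45, 07:00-07:45, 07:30-08:00, 08:15-08:30, 10:15-11:15, 10:30-10:45.
05:45-06:15 overlaps/touches 05:30-09:00 → extend to 05:30-09:00.
06:30-08:45 overlaps/touches 05:30-09:00 → extend to 05:30-09:00.
07:00-07:45 overlaps/touches 05:30-09:00 → extend to 05:30-09:00.
07:30-08:00 overlaps/touches 05:30-09:00 → extend to 05:30-09:00.
08:15-08:30 overlaps/touches 05:30-09:00 → extend to 05:30-09:00.
10:15-11:15 is disjoint → start new block.
10:30-10:45 overlaps/touches 10:15-11:15 → extend to 10:15-11:15.

05:30-09:00, 10:15-11:15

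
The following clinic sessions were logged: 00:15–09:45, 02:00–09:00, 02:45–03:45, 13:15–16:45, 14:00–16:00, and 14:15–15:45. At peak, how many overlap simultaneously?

3

Sweep endpoints in order; track running count of active intervals.
Peak of 3 reached at 02:45.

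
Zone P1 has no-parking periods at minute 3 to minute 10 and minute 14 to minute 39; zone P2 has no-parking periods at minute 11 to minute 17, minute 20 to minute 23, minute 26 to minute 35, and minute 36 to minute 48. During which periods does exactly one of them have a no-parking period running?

A \ B = minute 3 to minute 10, minute 17 to minute 20, minute 23 to minute 26, minute 35 to minute 36.
B \ A = minute 11 to minute 14, minute 39 to minute 48.
Union of the two gives the symmetric difference.

minute 3 to minute 10, minute 11 to minute 14, minute 17 to minute 20, minute 23 to minute 26, minute 35 to minute 36, minute 39 to minute 48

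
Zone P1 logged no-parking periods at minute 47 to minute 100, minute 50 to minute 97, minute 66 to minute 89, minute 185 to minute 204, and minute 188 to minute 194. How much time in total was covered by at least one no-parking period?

Merged: minute 47 to minute 100, minute 185 to minute 204.
Lengths: 53 minutes + 19 minutes = 72 minutes.

72 minutes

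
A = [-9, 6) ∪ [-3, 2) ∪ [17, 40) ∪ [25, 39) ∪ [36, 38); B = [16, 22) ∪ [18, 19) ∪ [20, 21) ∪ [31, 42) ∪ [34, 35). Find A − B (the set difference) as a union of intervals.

A, merged: [-9, 6), [17, 40).
B, merged: [16, 22), [31, 42).
[-9, 6): no B overlap → unchanged.
[17, 40) minus B → [22, 31).

[-9, 6) ∪ [22, 31)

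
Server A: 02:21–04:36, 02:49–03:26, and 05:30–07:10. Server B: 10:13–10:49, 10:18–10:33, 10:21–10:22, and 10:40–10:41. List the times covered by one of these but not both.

First set merges to 02:21–04:36, 05:30–07:10.
Second set merges to 10:13–10:49.
A but not B: 02:21–04:36, 05:30–07:10.
B but not A: 10:13–10:49.
Combining gives A △ B.

02:21–04:36, 05:30–07:10, 10:13–10:49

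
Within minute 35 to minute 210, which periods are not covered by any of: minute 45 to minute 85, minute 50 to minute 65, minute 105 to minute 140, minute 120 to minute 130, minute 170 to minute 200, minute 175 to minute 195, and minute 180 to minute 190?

minute 35 to minute 45, minute 85 to minute 105, minute 140 to minute 170, minute 200 to minute 210

After merging, the occupied span is minute 45 to minute 85, minute 105 to minute 140, minute 170 to minute 200.
Gaps within minute 35 to minute 210: minute 35 to minute 45, minute 85 to minute 105, minute 140 to minute 170, minute 200 to minute 210.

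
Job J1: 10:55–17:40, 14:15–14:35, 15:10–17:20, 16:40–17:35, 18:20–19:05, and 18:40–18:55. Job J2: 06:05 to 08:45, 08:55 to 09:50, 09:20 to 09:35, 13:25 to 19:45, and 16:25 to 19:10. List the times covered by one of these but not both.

Merge the first list: 10:55–17:40, 18:20–19:05.
Merge the second list: 06:05–08:45, 08:55–09:50, 13:25–19:45.
A \ B = 10:55–13:25.
B \ A = 06:05–08:45, 08:55–09:50, 17:40–18:20, 19:05–19:45.
Union of the two gives the symmetric difference.

06:05–08:45, 08:55–09:50, 10:55–13:25, 17:40–18:20, 19:05–19:45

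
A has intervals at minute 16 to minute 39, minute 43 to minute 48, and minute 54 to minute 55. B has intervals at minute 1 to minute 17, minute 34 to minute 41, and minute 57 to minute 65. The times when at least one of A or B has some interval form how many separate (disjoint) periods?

A ∪ B = minute 1 to minute 41, minute 43 to minute 48, minute 54 to minute 55, minute 57 to minute 65.
That is 4 disjoint pieces.

4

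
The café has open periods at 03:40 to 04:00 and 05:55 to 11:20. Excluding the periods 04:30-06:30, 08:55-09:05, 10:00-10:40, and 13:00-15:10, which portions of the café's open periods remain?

03:40–04:00, 06:30–08:55, 09:05–10:00, 10:40–11:20

03:40–04:00 is untouched.
05:55–11:20 with B removed leaves 06:30–08:55, 09:05–10:00, 10:40–11:20.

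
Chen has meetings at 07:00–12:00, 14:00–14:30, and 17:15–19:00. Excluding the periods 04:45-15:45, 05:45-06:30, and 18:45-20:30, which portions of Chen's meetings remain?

B, merged: 04:45–15:45, 18:45–20:30.
07:00–12:00: fully covered by B → removed.
14:00–14:30: fully covered by B → removed.
17:15–19:00 minus B → 17:15–18:45.

17:15–18:45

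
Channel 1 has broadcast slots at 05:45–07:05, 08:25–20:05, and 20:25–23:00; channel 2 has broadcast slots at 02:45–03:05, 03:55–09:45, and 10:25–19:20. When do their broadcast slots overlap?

05:45-07:05 meets the second set on 05:45-07:05.
08:25-20:05 meets the second set on 08:25-09:45, 10:25-19:20.
20:25-23:00: no overlap with the second set.

05:45-07:05, 08:25-09:45, 10:25-19:20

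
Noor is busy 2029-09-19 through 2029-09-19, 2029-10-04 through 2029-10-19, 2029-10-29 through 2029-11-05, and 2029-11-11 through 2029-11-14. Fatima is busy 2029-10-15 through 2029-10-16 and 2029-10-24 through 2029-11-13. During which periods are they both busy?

2029-09-19 through 2029-09-19 falls entirely outside B.
2029-10-04 through 2029-10-19 overlaps B on 2029-10-15 through 2029-10-16.
2029-10-29 through 2029-11-05 overlaps B on 2029-10-29 through 2029-11-05.
2029-11-11 through 2029-11-14 overlaps B on 2029-11-11 through 2029-11-13.

2029-10-15 through 2029-10-16, 2029-10-29 through 2029-11-05, 2029-11-11 through 2029-11-13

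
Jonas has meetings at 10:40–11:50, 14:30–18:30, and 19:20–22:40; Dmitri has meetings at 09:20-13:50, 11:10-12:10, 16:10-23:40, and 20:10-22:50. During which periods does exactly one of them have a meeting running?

09:20–10:40, 11:50–13:50, 14:30–16:10, 18:30–19:20, 22:40–23:40

B, merged: 09:20–13:50, 16:10–23:40.
A \ B = 14:30–16:10.
B \ A = 09:20–10:40, 11:50–13:50, 18:30–19:20, 22:40–23:40.
Union of the two gives the symmetric difference.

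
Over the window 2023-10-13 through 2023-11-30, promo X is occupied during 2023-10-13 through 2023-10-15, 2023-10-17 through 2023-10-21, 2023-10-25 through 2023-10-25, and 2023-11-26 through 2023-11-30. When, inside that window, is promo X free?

2023-10-16 through 2023-10-16, 2023-10-22 through 2023-10-24, 2023-10-26 through 2023-11-25

The merged coverage is 2023-10-13 through 2023-10-15, 2023-10-17 through 2023-10-21, 2023-10-25 through 2023-10-25, 2023-11-26 through 2023-11-30.
Complement within 2023-10-13 through 2023-11-30: 2023-10-16 through 2023-10-16, 2023-10-22 through 2023-10-24, 2023-10-26 through 2023-11-25.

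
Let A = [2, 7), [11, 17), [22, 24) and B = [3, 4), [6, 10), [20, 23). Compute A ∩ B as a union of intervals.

[3, 4) ∪ [6, 7) ∪ [22, 23)

[2, 7) ∩ B → [3, 4), [6, 7).
[11, 17) meets no B interval.
[22, 24) ∩ B → [22, 23).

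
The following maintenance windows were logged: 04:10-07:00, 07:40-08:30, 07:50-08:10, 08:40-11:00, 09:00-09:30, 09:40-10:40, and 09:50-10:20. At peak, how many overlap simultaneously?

Walk the sorted start/end points keeping a running depth.
The depth first hits 3 at 09:50.

3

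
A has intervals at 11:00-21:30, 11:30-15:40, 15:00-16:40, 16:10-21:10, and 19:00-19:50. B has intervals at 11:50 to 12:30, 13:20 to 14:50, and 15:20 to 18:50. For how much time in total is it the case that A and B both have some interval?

5 h 40 min

First set merges to 11:00–21:30.
A ∩ B = 11:50–12:30, 13:20–14:50, 15:20–18:50.
Total: 40 min + 1 h 30 min + 3 h 30 min = 5 h 40 min.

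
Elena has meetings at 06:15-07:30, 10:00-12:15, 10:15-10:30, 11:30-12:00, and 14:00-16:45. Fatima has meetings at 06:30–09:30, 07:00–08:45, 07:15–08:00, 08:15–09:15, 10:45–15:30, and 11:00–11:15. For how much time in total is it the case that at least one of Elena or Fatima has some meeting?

A, merged: 06:15–07:30, 10:00–12:15, 14:00–16:45.
B, merged: 06:30–09:30, 10:45–15:30.
A ∪ B = 06:15–09:30, 10:00–16:45.
Total: 3 h 15 min + 6 h 45 min = 10 h.

10 h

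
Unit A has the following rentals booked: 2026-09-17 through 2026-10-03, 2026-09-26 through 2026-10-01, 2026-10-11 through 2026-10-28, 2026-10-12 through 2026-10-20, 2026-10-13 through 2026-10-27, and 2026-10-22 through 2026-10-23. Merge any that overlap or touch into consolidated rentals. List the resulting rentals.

2026-09-26 through 2026-10-01 overlaps/touches 2026-09-17 through 2026-10-03 → extend to 2026-09-17 through 2026-10-03.
2026-10-11 through 2026-10-28 is disjoint → start new block.
2026-10-12 through 2026-10-20 overlaps/touches 2026-10-11 through 2026-10-28 → extend to 2026-10-11 through 2026-10-28.
2026-10-13 through 2026-10-27 overlaps/touches 2026-10-11 through 2026-10-28 → extend to 2026-10-11 through 2026-10-28.
2026-10-22 through 2026-10-23 overlaps/touches 2026-10-11 through 2026-10-28 → extend to 2026-10-11 through 2026-10-28.

2026-09-17 through 2026-10-03, 2026-10-11 through 2026-10-28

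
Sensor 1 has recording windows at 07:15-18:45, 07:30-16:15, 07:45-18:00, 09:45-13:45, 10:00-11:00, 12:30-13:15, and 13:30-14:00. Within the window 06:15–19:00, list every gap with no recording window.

06:15–07:15, 18:45–19:00

Covered (merged): 07:15–18:45.
Uncovered inside 06:15–19:00: 06:15–07:15, 18:45–19:00.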